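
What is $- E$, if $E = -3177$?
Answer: $3177$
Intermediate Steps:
$- E = \left(-1\right) \left(-3177\right) = 3177$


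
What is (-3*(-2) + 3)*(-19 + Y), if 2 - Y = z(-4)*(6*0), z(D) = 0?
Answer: -153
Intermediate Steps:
Y = 2 (Y = 2 - 0*6*0 = 2 - 0*0 = 2 - 1*0 = 2 + 0 = 2)
(-3*(-2) + 3)*(-19 + Y) = (-3*(-2) + 3)*(-19 + 2) = (6 + 3)*(-17) = 9*(-17) = -153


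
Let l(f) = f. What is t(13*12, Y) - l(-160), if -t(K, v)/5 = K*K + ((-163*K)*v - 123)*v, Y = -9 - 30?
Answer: 193234435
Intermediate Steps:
Y = -39
t(K, v) = -5*K² - 5*v*(-123 - 163*K*v) (t(K, v) = -5*(K*K + ((-163*K)*v - 123)*v) = -5*(K² + (-163*K*v - 123)*v) = -5*(K² + (-123 - 163*K*v)*v) = -5*(K² + v*(-123 - 163*K*v)) = -5*K² - 5*v*(-123 - 163*K*v))
t(13*12, Y) - l(-160) = (-5*(13*12)² + 615*(-39) + 815*(13*12)*(-39)²) - 1*(-160) = (-5*156² - 23985 + 815*156*1521) + 160 = (-5*24336 - 23985 + 193379940) + 160 = (-121680 - 23985 + 193379940) + 160 = 193234275 + 160 = 193234435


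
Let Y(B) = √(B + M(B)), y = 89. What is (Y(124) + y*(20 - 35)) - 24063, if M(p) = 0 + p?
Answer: -25398 + 2*√62 ≈ -25382.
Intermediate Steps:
M(p) = p
Y(B) = √2*√B (Y(B) = √(B + B) = √(2*B) = √2*√B)
(Y(124) + y*(20 - 35)) - 24063 = (√2*√124 + 89*(20 - 35)) - 24063 = (√2*(2*√31) + 89*(-15)) - 24063 = (2*√62 - 1335) - 24063 = (-1335 + 2*√62) - 24063 = -25398 + 2*√62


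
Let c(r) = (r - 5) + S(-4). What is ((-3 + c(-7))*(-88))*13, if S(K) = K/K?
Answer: 16016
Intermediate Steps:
S(K) = 1
c(r) = -4 + r (c(r) = (r - 5) + 1 = (-5 + r) + 1 = -4 + r)
((-3 + c(-7))*(-88))*13 = ((-3 + (-4 - 7))*(-88))*13 = ((-3 - 11)*(-88))*13 = -14*(-88)*13 = 1232*13 = 16016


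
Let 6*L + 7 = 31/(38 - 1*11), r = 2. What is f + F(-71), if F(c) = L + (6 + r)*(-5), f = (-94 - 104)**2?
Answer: 3172205/81 ≈ 39163.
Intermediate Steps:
L = -79/81 (L = -7/6 + (31/(38 - 1*11))/6 = -7/6 + (31/(38 - 11))/6 = -7/6 + (31/27)/6 = -7/6 + (31*(1/27))/6 = -7/6 + (1/6)*(31/27) = -7/6 + 31/162 = -79/81 ≈ -0.97531)
f = 39204 (f = (-198)**2 = 39204)
F(c) = -3319/81 (F(c) = -79/81 + (6 + 2)*(-5) = -79/81 + 8*(-5) = -79/81 - 40 = -3319/81)
f + F(-71) = 39204 - 3319/81 = 3172205/81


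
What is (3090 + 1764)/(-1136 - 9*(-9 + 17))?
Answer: -2427/604 ≈ -4.0182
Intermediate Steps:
(3090 + 1764)/(-1136 - 9*(-9 + 17)) = 4854/(-1136 - 9*8) = 4854/(-1136 - 72) = 4854/(-1208) = 4854*(-1/1208) = -2427/604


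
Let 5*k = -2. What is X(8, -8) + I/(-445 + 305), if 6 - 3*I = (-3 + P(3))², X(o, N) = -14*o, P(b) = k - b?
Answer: -587563/5250 ≈ -111.92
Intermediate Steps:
k = -⅖ (k = (⅕)*(-2) = -⅖ ≈ -0.40000)
P(b) = -⅖ - b
I = -874/75 (I = 2 - (-3 + (-⅖ - 1*3))²/3 = 2 - (-3 + (-⅖ - 3))²/3 = 2 - (-3 - 17/5)²/3 = 2 - (-32/5)²/3 = 2 - ⅓*1024/25 = 2 - 1024/75 = -874/75 ≈ -11.653)
X(8, -8) + I/(-445 + 305) = -14*8 - 874/75/(-445 + 305) = -112 - 874/75/(-140) = -112 - 1/140*(-874/75) = -112 + 437/5250 = -587563/5250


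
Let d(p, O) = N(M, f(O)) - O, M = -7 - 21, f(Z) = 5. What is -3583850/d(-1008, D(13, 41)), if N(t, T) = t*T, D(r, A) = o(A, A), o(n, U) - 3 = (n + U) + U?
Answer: 1791925/133 ≈ 13473.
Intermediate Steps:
M = -28
o(n, U) = 3 + n + 2*U (o(n, U) = 3 + ((n + U) + U) = 3 + ((U + n) + U) = 3 + (n + 2*U) = 3 + n + 2*U)
D(r, A) = 3 + 3*A (D(r, A) = 3 + A + 2*A = 3 + 3*A)
N(t, T) = T*t
d(p, O) = -140 - O (d(p, O) = 5*(-28) - O = -140 - O)
-3583850/d(-1008, D(13, 41)) = -3583850/(-140 - (3 + 3*41)) = -3583850/(-140 - (3 + 123)) = -3583850/(-140 - 1*126) = -3583850/(-140 - 126) = -3583850/(-266) = -3583850*(-1/266) = 1791925/133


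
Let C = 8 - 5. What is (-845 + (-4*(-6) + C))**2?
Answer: 669124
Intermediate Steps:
C = 3
(-845 + (-4*(-6) + C))**2 = (-845 + (-4*(-6) + 3))**2 = (-845 + (24 + 3))**2 = (-845 + 27)**2 = (-818)**2 = 669124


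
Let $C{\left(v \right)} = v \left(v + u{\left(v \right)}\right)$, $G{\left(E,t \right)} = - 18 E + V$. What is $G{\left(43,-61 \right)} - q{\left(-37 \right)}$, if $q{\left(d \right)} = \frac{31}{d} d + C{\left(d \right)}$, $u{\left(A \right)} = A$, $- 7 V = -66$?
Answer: $- \frac{24735}{7} \approx -3533.6$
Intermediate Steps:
$V = \frac{66}{7}$ ($V = \left(- \frac{1}{7}\right) \left(-66\right) = \frac{66}{7} \approx 9.4286$)
$G{\left(E,t \right)} = \frac{66}{7} - 18 E$ ($G{\left(E,t \right)} = - 18 E + \frac{66}{7} = \frac{66}{7} - 18 E$)
$C{\left(v \right)} = 2 v^{2}$ ($C{\left(v \right)} = v \left(v + v\right) = v 2 v = 2 v^{2}$)
$q{\left(d \right)} = 31 + 2 d^{2}$ ($q{\left(d \right)} = \frac{31}{d} d + 2 d^{2} = 31 + 2 d^{2}$)
$G{\left(43,-61 \right)} - q{\left(-37 \right)} = \left(\frac{66}{7} - 774\right) - \left(31 + 2 \left(-37\right)^{2}\right) = \left(\frac{66}{7} - 774\right) - \left(31 + 2 \cdot 1369\right) = - \frac{5352}{7} - \left(31 + 2738\right) = - \frac{5352}{7} - 2769 = - \frac{24735}{7}$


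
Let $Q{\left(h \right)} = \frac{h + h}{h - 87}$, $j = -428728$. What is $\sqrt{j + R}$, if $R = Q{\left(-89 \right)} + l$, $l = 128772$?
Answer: $\frac{i \sqrt{580712858}}{44} \approx 547.68 i$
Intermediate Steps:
$Q{\left(h \right)} = \frac{2 h}{-87 + h}$
$R = \frac{11332025}{88}$ ($R = 2 \left(-89\right) \frac{1}{-87 - 89} + 128772 = 2 \left(-89\right) \frac{1}{-176} + 128772 = 2 \left(-89\right) \left(- \frac{1}{176}\right) + 128772 = \frac{89}{88} + 128772 = \frac{11332025}{88} \approx 1.2877 \cdot 10^{5}$)
$\sqrt{j + R} = \sqrt{-428728 + \frac{11332025}{88}} = \sqrt{- \frac{26396039}{88}} = \frac{i \sqrt{580712858}}{44}$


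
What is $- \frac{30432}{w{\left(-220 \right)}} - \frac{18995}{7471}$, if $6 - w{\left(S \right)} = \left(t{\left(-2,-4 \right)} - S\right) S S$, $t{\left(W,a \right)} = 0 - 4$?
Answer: $- \frac{33058976093}{13017462929} \approx -2.5396$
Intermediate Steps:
$t{\left(W,a \right)} = -4$ ($t{\left(W,a \right)} = 0 - 4 = -4$)
$w{\left(S \right)} = 6 - S^{2} \left(-4 - S\right)$ ($w{\left(S \right)} = 6 - \left(-4 - S\right) S S = 6 - S \left(-4 - S\right) S = 6 - S^{2} \left(-4 - S\right)$)
$- \frac{30432}{w{\left(-220 \right)}} - \frac{18995}{7471} = - \frac{30432}{6 + \left(-220\right)^{3} + 4 \left(-220\right)^{2}} - \frac{18995}{7471} = - \frac{30432}{6 - 10648000 + 4 \cdot 48400} - \frac{18995}{7471} = - \frac{30432}{6 - 10648000 + 193600} - \frac{18995}{7471} = - \frac{30432}{-10454394} - \frac{18995}{7471} = \left(-30432\right) \left(- \frac{1}{10454394}\right) - \frac{18995}{7471} = \frac{5072}{1742399} - \frac{18995}{7471} = - \frac{33058976093}{13017462929}$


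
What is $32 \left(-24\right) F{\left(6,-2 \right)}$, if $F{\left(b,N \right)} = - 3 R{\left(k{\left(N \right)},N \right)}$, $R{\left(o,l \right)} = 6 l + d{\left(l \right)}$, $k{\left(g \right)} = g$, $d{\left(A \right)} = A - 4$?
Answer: $-41472$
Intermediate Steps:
$d{\left(A \right)} = -4 + A$ ($d{\left(A \right)} = A - 4 = -4 + A$)
$R{\left(o,l \right)} = -4 + 7 l$ ($R{\left(o,l \right)} = 6 l + \left(-4 + l\right) = -4 + 7 l$)
$F{\left(b,N \right)} = 12 - 21 N$ ($F{\left(b,N \right)} = - 3 \left(-4 + 7 N\right) = 12 - 21 N$)
$32 \left(-24\right) F{\left(6,-2 \right)} = 32 \left(-24\right) \left(12 - -42\right) = - 768 \left(12 + 42\right) = \left(-768\right) 54 = -41472$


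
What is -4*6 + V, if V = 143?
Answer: 119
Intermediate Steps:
-4*6 + V = -4*6 + 143 = -24 + 143 = 119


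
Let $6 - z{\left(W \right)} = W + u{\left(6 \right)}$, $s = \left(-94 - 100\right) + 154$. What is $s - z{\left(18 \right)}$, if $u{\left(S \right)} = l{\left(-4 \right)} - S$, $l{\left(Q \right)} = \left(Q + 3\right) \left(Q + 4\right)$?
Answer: $-34$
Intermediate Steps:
$l{\left(Q \right)} = \left(3 + Q\right) \left(4 + Q\right)$
$u{\left(S \right)} = - S$ ($u{\left(S \right)} = \left(12 + \left(-4\right)^{2} + 7 \left(-4\right)\right) - S = \left(12 + 16 - 28\right) - S = 0 - S = - S$)
$s = -40$ ($s = -194 + 154 = -40$)
$z{\left(W \right)} = 12 - W$ ($z{\left(W \right)} = 6 - \left(W - 6\right) = 6 - \left(-6 + W\right) = 12 - W$)
$s - z{\left(18 \right)} = -40 - \left(12 - 18\right) = -40 - -6 = -40 + 6 = -34$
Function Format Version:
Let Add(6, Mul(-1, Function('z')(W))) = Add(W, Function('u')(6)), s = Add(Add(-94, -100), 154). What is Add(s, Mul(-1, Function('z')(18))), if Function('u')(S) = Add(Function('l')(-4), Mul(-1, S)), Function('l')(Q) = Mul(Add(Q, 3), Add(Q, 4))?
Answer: -34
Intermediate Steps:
Function('l')(Q) = Mul(Add(3, Q), Add(4, Q))
Function('u')(S) = Mul(-1, S) (Function('u')(S) = Add(Add(12, Pow(-4, 2), Mul(7, -4)), Mul(-1, S)) = Add(Add(12, 16, -28), Mul(-1, S)) = Add(0, Mul(-1, S)) = Mul(-1, S))
s = -40 (s = Add(-194, 154) = -40)
Function('z')(W) = Add(12, Mul(-1, W)) (Function('z')(W) = Add(6, Mul(-1, Add(W, Mul(-1, 6)))) = Add(6, Mul(-1, Add(W, -6))) = Add(6, Mul(-1, Add(-6, W))) = Add(6, Add(6, Mul(-1, W))) = Add(12, Mul(-1, W)))
Add(s, Mul(-1, Function('z')(18))) = Add(-40, Mul(-1, Add(12, Mul(-1, 18)))) = Add(-40, Mul(-1, Add(12, -18))) = Add(-40, Mul(-1, -6)) = Add(-40, 6) = -34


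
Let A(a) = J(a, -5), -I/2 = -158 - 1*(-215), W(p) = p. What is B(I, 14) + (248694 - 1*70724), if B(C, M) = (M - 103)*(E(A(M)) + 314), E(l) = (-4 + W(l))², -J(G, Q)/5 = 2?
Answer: 132580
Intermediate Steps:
I = -114 (I = -2*(-158 - 1*(-215)) = -2*(-158 + 215) = -2*57 = -114)
J(G, Q) = -10 (J(G, Q) = -5*2 = -10)
A(a) = -10
E(l) = (-4 + l)²
B(C, M) = -52530 + 510*M (B(C, M) = (M - 103)*((-4 - 10)² + 314) = (-103 + M)*((-14)² + 314) = (-103 + M)*(196 + 314) = (-103 + M)*510 = -52530 + 510*M)
B(I, 14) + (248694 - 1*70724) = (-52530 + 510*14) + (248694 - 1*70724) = (-52530 + 7140) + (248694 - 70724) = -45390 + 177970 = 132580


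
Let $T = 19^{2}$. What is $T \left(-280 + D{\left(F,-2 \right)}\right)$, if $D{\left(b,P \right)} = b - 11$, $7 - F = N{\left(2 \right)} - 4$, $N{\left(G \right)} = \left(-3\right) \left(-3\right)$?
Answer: $-104329$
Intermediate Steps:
$N{\left(G \right)} = 9$
$T = 361$
$F = 2$ ($F = 7 - \left(9 - 4\right) = 7 - 5 = 2$)
$D{\left(b,P \right)} = -11 + b$ ($D{\left(b,P \right)} = b - 11 = -11 + b$)
$T \left(-280 + D{\left(F,-2 \right)}\right) = 361 \left(-280 + \left(-11 + 2\right)\right) = 361 \left(-280 - 9\right) = 361 \left(-289\right) = -104329$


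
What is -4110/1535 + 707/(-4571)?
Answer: -567773/200471 ≈ -2.8322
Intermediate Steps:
-4110/1535 + 707/(-4571) = -4110*1/1535 + 707*(-1/4571) = -822/307 - 101/653 = -567773/200471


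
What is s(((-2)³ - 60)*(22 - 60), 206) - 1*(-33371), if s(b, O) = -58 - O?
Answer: 33107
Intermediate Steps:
s(((-2)³ - 60)*(22 - 60), 206) - 1*(-33371) = (-58 - 1*206) - 1*(-33371) = (-58 - 206) + 33371 = -264 + 33371 = 33107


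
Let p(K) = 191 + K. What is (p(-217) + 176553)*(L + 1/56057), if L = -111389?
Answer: -1102258096453644/56057 ≈ -1.9663e+10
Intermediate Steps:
(p(-217) + 176553)*(L + 1/56057) = ((191 - 217) + 176553)*(-111389 + 1/56057) = (-26 + 176553)*(-111389 + 1/56057) = 176527*(-6244133172/56057) = -1102258096453644/56057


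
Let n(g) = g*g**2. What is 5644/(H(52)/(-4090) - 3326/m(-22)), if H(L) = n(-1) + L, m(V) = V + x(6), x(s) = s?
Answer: 92335840/3400631 ≈ 27.153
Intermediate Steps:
n(g) = g**3
m(V) = 6 + V (m(V) = V + 6 = 6 + V)
H(L) = -1 + L (H(L) = (-1)**3 + L = -1 + L)
5644/(H(52)/(-4090) - 3326/m(-22)) = 5644/((-1 + 52)/(-4090) - 3326/(6 - 22)) = 5644/(51*(-1/4090) - 3326/(-16)) = 5644/(-51/4090 - 3326*(-1/16)) = 5644/(-51/4090 + 1663/8) = 5644/(3400631/16360) = 5644*(16360/3400631) = 92335840/3400631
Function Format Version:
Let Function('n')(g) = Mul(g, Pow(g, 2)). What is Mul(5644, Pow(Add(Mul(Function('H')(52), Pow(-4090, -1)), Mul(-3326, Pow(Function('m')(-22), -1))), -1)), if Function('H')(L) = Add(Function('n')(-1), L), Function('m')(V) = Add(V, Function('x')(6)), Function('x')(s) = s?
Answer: Rational(92335840, 3400631) ≈ 27.153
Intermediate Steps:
Function('n')(g) = Pow(g, 3)
Function('m')(V) = Add(6, V) (Function('m')(V) = Add(V, 6) = Add(6, V))
Function('H')(L) = Add(-1, L) (Function('H')(L) = Add(Pow(-1, 3), L) = Add(-1, L))
Mul(5644, Pow(Add(Mul(Function('H')(52), Pow(-4090, -1)), Mul(-3326, Pow(Function('m')(-22), -1))), -1)) = Mul(5644, Pow(Add(Mul(Add(-1, 52), Pow(-4090, -1)), Mul(-3326, Pow(Add(6, -22), -1))), -1)) = Mul(5644, Pow(Add(Mul(51, Rational(-1, 4090)), Mul(-3326, Pow(-16, -1))), -1)) = Mul(5644, Pow(Add(Rational(-51, 4090), Mul(-3326, Rational(-1, 16))), -1)) = Mul(5644, Pow(Add(Rational(-51, 4090), Rational(1663, 8)), -1)) = Mul(5644, Pow(Rational(3400631, 16360), -1)) = Mul(5644, Rational(16360, 3400631)) = Rational(92335840, 3400631)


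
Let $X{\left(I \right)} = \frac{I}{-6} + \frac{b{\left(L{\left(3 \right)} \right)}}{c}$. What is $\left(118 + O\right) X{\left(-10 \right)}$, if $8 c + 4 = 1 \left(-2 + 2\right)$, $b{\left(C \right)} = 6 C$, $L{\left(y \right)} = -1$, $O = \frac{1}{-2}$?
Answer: $\frac{9635}{6} \approx 1605.8$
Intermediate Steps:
$O = - \frac{1}{2} \approx -0.5$
$c = - \frac{1}{2}$ ($c = - \frac{1}{2} + \frac{1 \left(-2 + 2\right)}{8} = - \frac{1}{2} + \frac{1 \cdot 0}{8} = - \frac{1}{2} + \frac{1}{8} \cdot 0 = - \frac{1}{2} + 0 = - \frac{1}{2} \approx -0.5$)
$X{\left(I \right)} = 12 - \frac{I}{6}$ ($X{\left(I \right)} = \frac{I}{-6} + \frac{6 \left(-1\right)}{- \frac{1}{2}} = I \left(- \frac{1}{6}\right) - -12 = - \frac{I}{6} + 12 = 12 - \frac{I}{6}$)
$\left(118 + O\right) X{\left(-10 \right)} = \left(118 - \frac{1}{2}\right) \left(12 - - \frac{5}{3}\right) = \frac{235 \left(12 + \frac{5}{3}\right)}{2} = \frac{235}{2} \cdot \frac{41}{3} = \frac{9635}{6}$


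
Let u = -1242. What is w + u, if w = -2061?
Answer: -3303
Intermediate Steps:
w + u = -2061 - 1242 = -3303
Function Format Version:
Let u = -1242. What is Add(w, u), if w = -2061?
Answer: -3303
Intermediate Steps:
Add(w, u) = Add(-2061, -1242) = -3303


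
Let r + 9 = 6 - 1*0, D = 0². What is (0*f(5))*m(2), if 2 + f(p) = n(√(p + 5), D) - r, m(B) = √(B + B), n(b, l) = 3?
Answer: 0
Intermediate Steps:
D = 0
m(B) = √2*√B (m(B) = √(2*B) = √2*√B)
r = -3 (r = -9 + (6 - 1*0) = -9 + (6 + 0) = -9 + 6 = -3)
f(p) = 4 (f(p) = -2 + (3 - 1*(-3)) = -2 + (3 + 3) = -2 + 6 = 4)
(0*f(5))*m(2) = (0*4)*(√2*√2) = 0*2 = 0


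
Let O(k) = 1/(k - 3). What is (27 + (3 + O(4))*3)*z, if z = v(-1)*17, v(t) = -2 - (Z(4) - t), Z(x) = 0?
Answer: -1989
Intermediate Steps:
O(k) = 1/(-3 + k)
v(t) = -2 + t (v(t) = -2 - (0 - t) = -2 - (-1)*t = -2 + t)
z = -51 (z = (-2 - 1)*17 = -3*17 = -51)
(27 + (3 + O(4))*3)*z = (27 + (3 + 1/(-3 + 4))*3)*(-51) = (27 + (3 + 1/1)*3)*(-51) = (27 + (3 + 1)*3)*(-51) = (27 + 4*3)*(-51) = (27 + 12)*(-51) = 39*(-51) = -1989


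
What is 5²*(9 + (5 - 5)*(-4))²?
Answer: 2025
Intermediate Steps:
5²*(9 + (5 - 5)*(-4))² = 25*(9 + 0*(-4))² = 25*(9 + 0)² = 25*9² = 25*81 = 2025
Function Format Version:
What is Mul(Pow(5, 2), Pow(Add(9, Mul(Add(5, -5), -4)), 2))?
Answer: 2025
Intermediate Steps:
Mul(Pow(5, 2), Pow(Add(9, Mul(Add(5, -5), -4)), 2)) = Mul(25, Pow(Add(9, Mul(0, -4)), 2)) = Mul(25, Pow(Add(9, 0), 2)) = Mul(25, Pow(9, 2)) = Mul(25, 81) = 2025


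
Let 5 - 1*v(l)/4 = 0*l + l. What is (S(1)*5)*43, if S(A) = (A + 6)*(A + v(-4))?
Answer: 55685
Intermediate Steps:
v(l) = 20 - 4*l (v(l) = 20 - 4*(0*l + l) = 20 - 4*(0 + l) = 20 - 4*l)
S(A) = (6 + A)*(36 + A) (S(A) = (A + 6)*(A + (20 - 4*(-4))) = (6 + A)*(A + (20 + 16)) = (6 + A)*(A + 36) = (6 + A)*(36 + A))
(S(1)*5)*43 = ((216 + 1**2 + 42*1)*5)*43 = ((216 + 1 + 42)*5)*43 = (259*5)*43 = 1295*43 = 55685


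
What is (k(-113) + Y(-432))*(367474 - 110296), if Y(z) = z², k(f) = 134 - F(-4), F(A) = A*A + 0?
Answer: 48025934076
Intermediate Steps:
F(A) = A² (F(A) = A² + 0 = A²)
k(f) = 118 (k(f) = 134 - 1*(-4)² = 134 - 1*16 = 134 - 16 = 118)
(k(-113) + Y(-432))*(367474 - 110296) = (118 + (-432)²)*(367474 - 110296) = (118 + 186624)*257178 = 186742*257178 = 48025934076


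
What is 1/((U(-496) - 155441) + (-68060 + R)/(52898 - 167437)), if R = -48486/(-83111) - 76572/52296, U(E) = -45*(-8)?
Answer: -41485766712782/6433629536087867759 ≈ -6.4483e-6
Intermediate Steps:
U(E) = 360
R = -319029303/362197738 (R = -48486*(-1/83111) - 76572*1/52296 = 48486/83111 - 6381/4358 = -319029303/362197738 ≈ -0.88082)
1/((U(-496) - 155441) + (-68060 + R)/(52898 - 167437)) = 1/((360 - 155441) + (-68060 - 319029303/362197738)/(52898 - 167437)) = 1/(-155081 - 24651497077583/362197738/(-114539)) = 1/(-155081 - 24651497077583/362197738*(-1/114539)) = 1/(-155081 + 24651497077583/41485766712782) = 1/(-6433629536087867759/41485766712782) = -41485766712782/6433629536087867759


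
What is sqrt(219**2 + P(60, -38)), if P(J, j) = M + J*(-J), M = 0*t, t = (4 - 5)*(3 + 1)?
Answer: 3*sqrt(4929) ≈ 210.62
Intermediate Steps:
t = -4 (t = -1*4 = -4)
M = 0 (M = 0*(-4) = 0)
P(J, j) = -J**2 (P(J, j) = 0 + J*(-J) = 0 - J**2 = -J**2)
sqrt(219**2 + P(60, -38)) = sqrt(219**2 - 1*60**2) = sqrt(47961 - 1*3600) = sqrt(47961 - 3600) = sqrt(44361) = 3*sqrt(4929)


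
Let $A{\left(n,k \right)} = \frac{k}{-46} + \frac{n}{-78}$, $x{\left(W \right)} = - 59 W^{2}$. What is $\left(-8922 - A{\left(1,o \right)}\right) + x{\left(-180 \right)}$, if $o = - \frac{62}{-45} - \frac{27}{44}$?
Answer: $- \frac{2273974834031}{1184040} \approx -1.9205 \cdot 10^{6}$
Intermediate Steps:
$o = \frac{1513}{1980}$ ($o = \left(-62\right) \left(- \frac{1}{45}\right) - \frac{27}{44} = \frac{62}{45} - \frac{27}{44} = \frac{1513}{1980} \approx 0.76414$)
$A{\left(n,k \right)} = - \frac{k}{46} - \frac{n}{78}$ ($A{\left(n,k \right)} = k \left(- \frac{1}{46}\right) + n \left(- \frac{1}{78}\right) = - \frac{k}{46} - \frac{n}{78}$)
$\left(-8922 - A{\left(1,o \right)}\right) + x{\left(-180 \right)} = \left(-8922 - \left(\left(- \frac{1}{46}\right) \frac{1513}{1980} - \frac{1}{78}\right)\right) - 59 \left(-180\right)^{2} = \left(-8922 - \left(- \frac{1513}{91080} - \frac{1}{78}\right)\right) - 1911600 = \left(-8922 - - \frac{34849}{1184040}\right) - 1911600 = \left(-8922 + \frac{34849}{1184040}\right) - 1911600 = - \frac{10563970031}{1184040} - 1911600 = - \frac{2273974834031}{1184040}$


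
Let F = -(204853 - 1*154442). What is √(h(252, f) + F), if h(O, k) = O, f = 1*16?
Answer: I*√50159 ≈ 223.96*I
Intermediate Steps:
f = 16
F = -50411 (F = -(204853 - 154442) = -1*50411 = -50411)
√(h(252, f) + F) = √(252 - 50411) = √(-50159) = I*√50159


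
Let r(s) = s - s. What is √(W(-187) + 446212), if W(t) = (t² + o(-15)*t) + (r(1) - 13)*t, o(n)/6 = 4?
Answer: 6*√13309 ≈ 692.19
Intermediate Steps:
r(s) = 0
o(n) = 24 (o(n) = 6*4 = 24)
W(t) = t² + 11*t (W(t) = (t² + 24*t) + (0 - 13)*t = (t² + 24*t) - 13*t = t² + 11*t)
√(W(-187) + 446212) = √(-187*(11 - 187) + 446212) = √(-187*(-176) + 446212) = √(32912 + 446212) = √479124 = 6*√13309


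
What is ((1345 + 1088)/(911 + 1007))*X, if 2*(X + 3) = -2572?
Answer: -3136137/1918 ≈ -1635.1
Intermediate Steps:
X = -1289 (X = -3 + (1/2)*(-2572) = -3 - 1286 = -1289)
((1345 + 1088)/(911 + 1007))*X = ((1345 + 1088)/(911 + 1007))*(-1289) = (2433/1918)*(-1289) = -3136137/1918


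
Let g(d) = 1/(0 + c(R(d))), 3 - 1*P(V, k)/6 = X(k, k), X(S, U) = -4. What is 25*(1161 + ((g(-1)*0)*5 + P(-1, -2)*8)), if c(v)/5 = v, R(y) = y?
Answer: 37425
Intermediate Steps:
P(V, k) = 42 (P(V, k) = 18 - 6*(-4) = 18 + 24 = 42)
c(v) = 5*v
g(d) = 1/(5*d) (g(d) = 1/(0 + 5*d) = 1/(5*d))
25*(1161 + ((g(-1)*0)*5 + P(-1, -2)*8)) = 25*(1161 + ((((1/5)/(-1))*0)*5 + 42*8)) = 25*(1161 + ((((1/5)*(-1))*0)*5 + 336)) = 25*(1161 + (-1/5*0*5 + 336)) = 25*(1161 + (0*5 + 336)) = 25*(1161 + (0 + 336)) = 25*(1161 + 336) = 25*1497 = 37425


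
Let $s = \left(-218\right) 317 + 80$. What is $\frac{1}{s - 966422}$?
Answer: $- \frac{1}{1035448} \approx -9.6577 \cdot 10^{-7}$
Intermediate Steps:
$s = -69026$ ($s = -69106 + 80 = -69026$)
$\frac{1}{s - 966422} = \frac{1}{-69026 - 966422} = \frac{1}{-1035448} = - \frac{1}{1035448}$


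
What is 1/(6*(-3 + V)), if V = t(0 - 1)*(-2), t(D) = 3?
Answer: -1/54 ≈ -0.018519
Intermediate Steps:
V = -6 (V = 3*(-2) = -6)
1/(6*(-3 + V)) = 1/(6*(-3 - 6)) = 1/(6*(-9)) = 1/(-54) = -1/54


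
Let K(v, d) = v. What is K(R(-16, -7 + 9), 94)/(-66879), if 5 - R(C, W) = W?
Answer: -1/22293 ≈ -4.4857e-5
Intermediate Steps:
R(C, W) = 5 - W
K(R(-16, -7 + 9), 94)/(-66879) = (5 - (-7 + 9))/(-66879) = (5 - 1*2)*(-1/66879) = (5 - 2)*(-1/66879) = 3*(-1/66879) = -1/22293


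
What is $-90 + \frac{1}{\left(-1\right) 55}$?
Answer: $- \frac{4951}{55} \approx -90.018$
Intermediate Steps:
$-90 + \frac{1}{\left(-1\right) 55} = -90 + \frac{1}{-55} = -90 - \frac{1}{55} = - \frac{4951}{55}$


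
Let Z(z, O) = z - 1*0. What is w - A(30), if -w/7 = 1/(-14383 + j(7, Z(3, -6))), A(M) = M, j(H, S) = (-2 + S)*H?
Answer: -431273/14376 ≈ -30.000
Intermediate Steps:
Z(z, O) = z (Z(z, O) = z + 0 = z)
j(H, S) = H*(-2 + S)
w = 7/14376 (w = -7/(-14383 + 7*(-2 + 3)) = -7/(-14383 + 7*1) = -7/(-14383 + 7) = -7/(-14376) = -7*(-1/14376) = 7/14376 ≈ 0.00048692)
w - A(30) = 7/14376 - 1*30 = 7/14376 - 30 = -431273/14376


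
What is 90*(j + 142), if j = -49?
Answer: 8370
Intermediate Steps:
90*(j + 142) = 90*(-49 + 142) = 90*93 = 8370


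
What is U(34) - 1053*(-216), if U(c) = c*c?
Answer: 228604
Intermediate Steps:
U(c) = c**2
U(34) - 1053*(-216) = 34**2 - 1053*(-216) = 1156 + 227448 = 228604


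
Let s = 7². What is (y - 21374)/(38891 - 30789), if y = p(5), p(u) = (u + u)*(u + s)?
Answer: -10417/4051 ≈ -2.5715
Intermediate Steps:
s = 49
p(u) = 2*u*(49 + u) (p(u) = (u + u)*(u + 49) = (2*u)*(49 + u) = 2*u*(49 + u))
y = 540 (y = 2*5*(49 + 5) = 2*5*54 = 540)
(y - 21374)/(38891 - 30789) = (540 - 21374)/(38891 - 30789) = -20834/8102 = -20834*1/8102 = -10417/4051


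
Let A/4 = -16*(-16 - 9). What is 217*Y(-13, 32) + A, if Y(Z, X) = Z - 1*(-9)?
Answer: 732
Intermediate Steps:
A = 1600 (A = 4*(-16*(-16 - 9)) = 4*(-16*(-25)) = 4*400 = 1600)
Y(Z, X) = 9 + Z (Y(Z, X) = Z + 9 = 9 + Z)
217*Y(-13, 32) + A = 217*(9 - 13) + 1600 = 217*(-4) + 1600 = -868 + 1600 = 732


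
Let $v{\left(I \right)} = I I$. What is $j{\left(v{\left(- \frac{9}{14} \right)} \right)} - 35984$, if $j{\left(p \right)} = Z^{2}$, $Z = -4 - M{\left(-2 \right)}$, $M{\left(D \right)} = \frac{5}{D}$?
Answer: $- \frac{143927}{4} \approx -35982.0$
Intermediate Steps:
$v{\left(I \right)} = I^{2}$
$Z = - \frac{3}{2}$ ($Z = -4 - \frac{5}{-2} = -4 - 5 \left(- \frac{1}{2}\right) = -4 - - \frac{5}{2} = -4 + \frac{5}{2} = - \frac{3}{2} \approx -1.5$)
$j{\left(p \right)} = \frac{9}{4}$ ($j{\left(p \right)} = \left(- \frac{3}{2}\right)^{2} = \frac{9}{4}$)
$j{\left(v{\left(- \frac{9}{14} \right)} \right)} - 35984 = \frac{9}{4} - 35984 = - \frac{143927}{4}$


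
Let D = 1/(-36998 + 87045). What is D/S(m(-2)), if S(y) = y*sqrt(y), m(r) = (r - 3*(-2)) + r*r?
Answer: sqrt(2)/1601504 ≈ 8.8305e-7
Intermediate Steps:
m(r) = 6 + r + r**2 (m(r) = (r + 6) + r**2 = (6 + r) + r**2 = 6 + r + r**2)
D = 1/50047 ≈ 1.9981e-5
S(y) = y**(3/2)
D/S(m(-2)) = 1/(50047*((6 - 2 + (-2)**2)**(3/2))) = 1/(50047*((6 - 2 + 4)**(3/2))) = 1/(50047*(8**(3/2))) = 1/(50047*((16*sqrt(2)))) = (sqrt(2)/32)/50047 = sqrt(2)/1601504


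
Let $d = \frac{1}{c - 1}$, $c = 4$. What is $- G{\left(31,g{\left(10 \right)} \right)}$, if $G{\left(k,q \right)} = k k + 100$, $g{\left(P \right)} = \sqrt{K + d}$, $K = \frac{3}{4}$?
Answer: $-1061$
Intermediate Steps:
$K = \frac{3}{4}$ ($K = 3 \cdot \frac{1}{4} = \frac{3}{4} \approx 0.75$)
$d = \frac{1}{3}$ ($d = \frac{1}{4 - 1} = \frac{1}{3} \approx 0.33333$)
$g{\left(P \right)} = \frac{\sqrt{39}}{6}$ ($g{\left(P \right)} = \sqrt{\frac{3}{4} + \frac{1}{3}} = \sqrt{\frac{13}{12}} = \frac{\sqrt{39}}{6}$)
$G{\left(k,q \right)} = 100 + k^{2}$ ($G{\left(k,q \right)} = k^{2} + 100 = 100 + k^{2}$)
$- G{\left(31,g{\left(10 \right)} \right)} = - (100 + 31^{2}) = - (100 + 961) = \left(-1\right) 1061 = -1061$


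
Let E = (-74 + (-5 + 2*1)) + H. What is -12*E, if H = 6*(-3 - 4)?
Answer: 1428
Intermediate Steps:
H = -42 (H = 6*(-7) = -42)
E = -119 (E = (-74 + (-5 + 2*1)) - 42 = (-74 + (-5 + 2)) - 42 = (-74 - 3) - 42 = -77 - 42 = -119)
-12*E = -12*(-119) = 1428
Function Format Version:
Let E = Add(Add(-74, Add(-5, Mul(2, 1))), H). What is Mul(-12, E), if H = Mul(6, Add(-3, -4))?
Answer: 1428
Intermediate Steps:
H = -42 (H = Mul(6, -7) = -42)
E = -119 (E = Add(Add(-74, Add(-5, Mul(2, 1))), -42) = Add(Add(-74, Add(-5, 2)), -42) = Add(Add(-74, -3), -42) = Add(-77, -42) = -119)
Mul(-12, E) = Mul(-12, -119) = 1428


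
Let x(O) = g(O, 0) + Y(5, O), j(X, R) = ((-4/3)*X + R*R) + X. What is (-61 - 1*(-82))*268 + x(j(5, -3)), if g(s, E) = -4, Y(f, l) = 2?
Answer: 5626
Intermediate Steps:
j(X, R) = R² - X/3 (j(X, R) = ((-4*⅓)*X + R²) + X = (-4*X/3 + R²) + X = (R² - 4*X/3) + X = R² - X/3)
x(O) = -2 (x(O) = -4 + 2 = -2)
(-61 - 1*(-82))*268 + x(j(5, -3)) = (-61 - 1*(-82))*268 - 2 = (-61 + 82)*268 - 2 = 21*268 - 2 = 5628 - 2 = 5626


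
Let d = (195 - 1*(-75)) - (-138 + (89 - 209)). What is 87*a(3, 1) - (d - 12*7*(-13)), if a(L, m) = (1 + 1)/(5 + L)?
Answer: -6393/4 ≈ -1598.3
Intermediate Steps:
a(L, m) = 2/(5 + L)
d = 528 (d = (195 + 75) - (-138 - 120) = 270 - 1*(-258) = 270 + 258 = 528)
87*a(3, 1) - (d - 12*7*(-13)) = 87*(2/(5 + 3)) - (528 - 12*7*(-13)) = 87*(2/8) - (528 - 84*(-13)) = 87*(2*(⅛)) - (528 - 1*(-1092)) = 87*(¼) - (528 + 1092) = 87/4 - 1*1620 = 87/4 - 1620 = -6393/4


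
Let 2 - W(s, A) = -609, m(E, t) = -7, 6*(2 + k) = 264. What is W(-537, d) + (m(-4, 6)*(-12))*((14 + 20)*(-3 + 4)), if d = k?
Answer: 3467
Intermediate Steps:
k = 42 (k = -2 + (1/6)*264 = -2 + 44 = 42)
d = 42
W(s, A) = 611 (W(s, A) = 2 - 1*(-609) = 2 + 609 = 611)
W(-537, d) + (m(-4, 6)*(-12))*((14 + 20)*(-3 + 4)) = 611 + (-7*(-12))*((14 + 20)*(-3 + 4)) = 611 + 84*(34*1) = 611 + 84*34 = 611 + 2856 = 3467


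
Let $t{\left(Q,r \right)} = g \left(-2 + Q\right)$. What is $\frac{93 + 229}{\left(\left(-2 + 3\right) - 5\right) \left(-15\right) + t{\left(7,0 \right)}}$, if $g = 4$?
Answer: $\frac{161}{40} \approx 4.025$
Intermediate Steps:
$t{\left(Q,r \right)} = -8 + 4 Q$ ($t{\left(Q,r \right)} = 4 \left(-2 + Q\right) = -8 + 4 Q$)
$\frac{93 + 229}{\left(\left(-2 + 3\right) - 5\right) \left(-15\right) + t{\left(7,0 \right)}} = \frac{93 + 229}{\left(\left(-2 + 3\right) - 5\right) \left(-15\right) + \left(-8 + 4 \cdot 7\right)} = \frac{322}{\left(1 - 5\right) \left(-15\right) + \left(-8 + 28\right)} = \frac{322}{\left(-4\right) \left(-15\right) + 20} = \frac{322}{60 + 20} = \frac{322}{80} = 322 \cdot \frac{1}{80} = \frac{161}{40}$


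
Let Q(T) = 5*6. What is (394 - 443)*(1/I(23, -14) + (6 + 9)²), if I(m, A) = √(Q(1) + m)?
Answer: -11025 - 49*√53/53 ≈ -11032.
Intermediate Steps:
Q(T) = 30
I(m, A) = √(30 + m)
(394 - 443)*(1/I(23, -14) + (6 + 9)²) = (394 - 443)*(1/(√(30 + 23)) + (6 + 9)²) = -49*(1/(√53) + 15²) = -49*(√53/53 + 225) = -49*(225 + √53/53) = -11025 - 49*√53/53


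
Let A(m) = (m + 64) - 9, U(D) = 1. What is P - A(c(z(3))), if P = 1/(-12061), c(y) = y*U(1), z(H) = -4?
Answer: -615112/12061 ≈ -51.000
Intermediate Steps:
c(y) = y (c(y) = y*1 = y)
A(m) = 55 + m (A(m) = (64 + m) - 9 = 55 + m)
P = -1/12061 ≈ -8.2912e-5
P - A(c(z(3))) = -1/12061 - (55 - 4) = -1/12061 - 1*51 = -1/12061 - 51 = -615112/12061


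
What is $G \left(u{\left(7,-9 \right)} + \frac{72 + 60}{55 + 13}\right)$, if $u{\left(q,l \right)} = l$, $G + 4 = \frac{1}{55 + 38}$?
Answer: $\frac{14840}{527} \approx 28.159$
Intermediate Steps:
$G = - \frac{371}{93}$ ($G = -4 + \frac{1}{55 + 38} = -4 + \frac{1}{93} = - \frac{371}{93} \approx -3.9892$)
$G \left(u{\left(7,-9 \right)} + \frac{72 + 60}{55 + 13}\right) = - \frac{371 \left(-9 + \frac{72 + 60}{55 + 13}\right)}{93} = - \frac{371 \left(-9 + \frac{132}{68}\right)}{93} = - \frac{371 \left(-9 + 132 \cdot \frac{1}{68}\right)}{93} = - \frac{371 \left(-9 + \frac{33}{17}\right)}{93} = \left(- \frac{371}{93}\right) \left(- \frac{120}{17}\right) = \frac{14840}{527}$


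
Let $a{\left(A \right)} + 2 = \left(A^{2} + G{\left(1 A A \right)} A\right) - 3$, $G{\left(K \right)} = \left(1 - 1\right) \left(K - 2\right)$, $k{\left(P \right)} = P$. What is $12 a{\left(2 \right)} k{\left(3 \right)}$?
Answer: $-36$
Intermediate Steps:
$G{\left(K \right)} = 0$ ($G{\left(K \right)} = \left(1 - 1\right) \left(-2 + K\right) = 0 \left(-2 + K\right) = 0$)
$a{\left(A \right)} = -5 + A^{2}$ ($a{\left(A \right)} = -2 + \left(\left(A^{2} + 0 A\right) - 3\right) = -2 + \left(\left(A^{2} + 0\right) - 3\right) = -2 + \left(A^{2} - 3\right) = -2 + \left(-3 + A^{2}\right) = -5 + A^{2}$)
$12 a{\left(2 \right)} k{\left(3 \right)} = 12 \left(-5 + 2^{2}\right) 3 = 12 \left(-5 + 4\right) 3 = 12 \left(-1\right) 3 = \left(-12\right) 3 = -36$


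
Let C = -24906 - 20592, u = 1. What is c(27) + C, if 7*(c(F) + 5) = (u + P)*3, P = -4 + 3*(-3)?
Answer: -318557/7 ≈ -45508.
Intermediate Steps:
C = -45498
P = -13 (P = -4 - 9 = -13)
c(F) = -71/7 (c(F) = -5 + ((1 - 13)*3)/7 = -5 + (-12*3)/7 = -5 + (1/7)*(-36) = -5 - 36/7 = -71/7)
c(27) + C = -71/7 - 45498 = -318557/7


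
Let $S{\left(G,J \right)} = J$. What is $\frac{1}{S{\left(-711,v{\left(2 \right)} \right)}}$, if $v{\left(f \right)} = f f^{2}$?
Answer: $\frac{1}{8} \approx 0.125$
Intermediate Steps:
$v{\left(f \right)} = f^{3}$
$\frac{1}{S{\left(-711,v{\left(2 \right)} \right)}} = \frac{1}{2^{3}} = \frac{1}{8}$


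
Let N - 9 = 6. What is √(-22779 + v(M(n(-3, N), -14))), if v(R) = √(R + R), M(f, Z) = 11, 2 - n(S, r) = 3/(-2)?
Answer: √(-22779 + √22) ≈ 150.91*I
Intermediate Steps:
N = 15 (N = 9 + 6 = 15)
n(S, r) = 7/2 (n(S, r) = 2 - 3/(-2) = 2 - 3*(-1)/2 = 2 - 1*(-3/2) = 2 + 3/2 = 7/2)
v(R) = √2*√R (v(R) = √(2*R) = √2*√R)
√(-22779 + v(M(n(-3, N), -14))) = √(-22779 + √2*√11) = √(-22779 + √22)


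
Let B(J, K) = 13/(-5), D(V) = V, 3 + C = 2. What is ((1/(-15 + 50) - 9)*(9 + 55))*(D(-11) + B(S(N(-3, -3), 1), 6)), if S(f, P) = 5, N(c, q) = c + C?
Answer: 1366528/175 ≈ 7808.7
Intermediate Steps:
C = -1 (C = -3 + 2 = -1)
N(c, q) = -1 + c (N(c, q) = c - 1 = -1 + c)
B(J, K) = -13/5 (B(J, K) = 13*(-1/5) = -13/5)
((1/(-15 + 50) - 9)*(9 + 55))*(D(-11) + B(S(N(-3, -3), 1), 6)) = ((1/(-15 + 50) - 9)*(9 + 55))*(-11 - 13/5) = ((1/35 - 9)*64)*(-68/5) = -314/35*64*(-68/5) = -20096/35*(-68/5) = 1366528/175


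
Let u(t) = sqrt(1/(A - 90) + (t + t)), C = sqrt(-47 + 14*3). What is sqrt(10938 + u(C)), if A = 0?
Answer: sqrt(9844200 + 30*sqrt(10)*sqrt(-1 + 180*I*sqrt(5)))/30 ≈ 104.59 + 0.0071574*I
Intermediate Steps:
C = I*sqrt(5) (C = sqrt(-47 + 42) = sqrt(-5) = I*sqrt(5) ≈ 2.2361*I)
u(t) = sqrt(-1/90 + 2*t) (u(t) = sqrt(1/(0 - 90) + (t + t)) = sqrt(1/(-90) + 2*t) = sqrt(-1/90 + 2*t))
sqrt(10938 + u(C)) = sqrt(10938 + sqrt(-10 + 1800*(I*sqrt(5)))/30) = sqrt(10938 + sqrt(-10 + 1800*I*sqrt(5))/30)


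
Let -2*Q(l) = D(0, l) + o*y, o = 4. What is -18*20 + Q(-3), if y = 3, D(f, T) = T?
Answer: -729/2 ≈ -364.50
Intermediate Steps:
Q(l) = -6 - l/2 (Q(l) = -(l + 4*3)/2 = -(l + 12)/2 = -(12 + l)/2 = -6 - l/2)
-18*20 + Q(-3) = -18*20 + (-6 - 1/2*(-3)) = -360 + (-6 + 3/2) = -360 - 9/2 = -729/2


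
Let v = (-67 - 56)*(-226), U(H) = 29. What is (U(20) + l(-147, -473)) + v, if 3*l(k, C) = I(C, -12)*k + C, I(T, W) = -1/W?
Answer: 110661/4 ≈ 27665.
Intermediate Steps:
v = 27798 (v = -123*(-226) = 27798)
l(k, C) = C/3 + k/36 (l(k, C) = ((-1/(-12))*k + C)/3 = ((-1*(-1/12))*k + C)/3 = (k/12 + C)/3 = (C + k/12)/3 = C/3 + k/36)
(U(20) + l(-147, -473)) + v = (29 + ((⅓)*(-473) + (1/36)*(-147))) + 27798 = (29 + (-473/3 - 49/12)) + 27798 = (29 - 647/4) + 27798 = -531/4 + 27798 = 110661/4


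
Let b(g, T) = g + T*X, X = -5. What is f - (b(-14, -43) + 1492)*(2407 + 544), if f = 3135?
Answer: -4992908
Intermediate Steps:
b(g, T) = g - 5*T (b(g, T) = g + T*(-5) = g - 5*T)
f - (b(-14, -43) + 1492)*(2407 + 544) = 3135 - ((-14 - 5*(-43)) + 1492)*(2407 + 544) = 3135 - ((-14 + 215) + 1492)*2951 = 3135 - (201 + 1492)*2951 = 3135 - 1693*2951 = 3135 - 1*4996043 = 3135 - 4996043 = -4992908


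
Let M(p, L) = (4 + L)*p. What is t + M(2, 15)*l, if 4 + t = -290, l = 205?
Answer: 7496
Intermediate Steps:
M(p, L) = p*(4 + L)
t = -294 (t = -4 - 290 = -294)
t + M(2, 15)*l = -294 + (2*(4 + 15))*205 = -294 + (2*19)*205 = -294 + 38*205 = -294 + 7790 = 7496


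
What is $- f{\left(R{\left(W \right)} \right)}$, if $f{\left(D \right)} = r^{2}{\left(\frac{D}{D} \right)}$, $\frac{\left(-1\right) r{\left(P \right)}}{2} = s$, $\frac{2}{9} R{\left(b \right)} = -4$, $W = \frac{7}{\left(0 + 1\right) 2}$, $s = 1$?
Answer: $-4$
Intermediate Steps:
$W = \frac{7}{2}$ ($W = \frac{7}{1 \cdot 2} = \frac{7}{2} \approx 3.5$)
$R{\left(b \right)} = -18$ ($R{\left(b \right)} = \frac{9}{2} \left(-4\right) = -18$)
$r{\left(P \right)} = -2$ ($r{\left(P \right)} = \left(-2\right) 1 = -2$)
$f{\left(D \right)} = 4$ ($f{\left(D \right)} = \left(-2\right)^{2} = 4$)
$- f{\left(R{\left(W \right)} \right)} = \left(-1\right) 4 = -4$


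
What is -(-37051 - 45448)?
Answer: 82499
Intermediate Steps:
-(-37051 - 45448) = -1*(-82499) = 82499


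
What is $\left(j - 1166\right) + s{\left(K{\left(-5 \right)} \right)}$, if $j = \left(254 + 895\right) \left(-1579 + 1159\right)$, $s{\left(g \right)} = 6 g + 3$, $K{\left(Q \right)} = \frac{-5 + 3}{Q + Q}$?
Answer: $- \frac{2418709}{5} \approx -4.8374 \cdot 10^{5}$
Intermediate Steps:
$K{\left(Q \right)} = - \frac{1}{Q}$ ($K{\left(Q \right)} = - \frac{2}{2 Q} = - 2 \frac{1}{2 Q} = - \frac{1}{Q}$)
$s{\left(g \right)} = 3 + 6 g$
$j = -482580$ ($j = 1149 \left(-420\right) = -482580$)
$\left(j - 1166\right) + s{\left(K{\left(-5 \right)} \right)} = \left(-482580 - 1166\right) + \left(3 + 6 \left(- \frac{1}{-5}\right)\right) = -483746 + \left(3 + 6 \left(\left(-1\right) \left(- \frac{1}{5}\right)\right)\right) = -483746 + \left(3 + 6 \cdot \frac{1}{5}\right) = -483746 + \left(3 + \frac{6}{5}\right) = -483746 + \frac{21}{5} = - \frac{2418709}{5}$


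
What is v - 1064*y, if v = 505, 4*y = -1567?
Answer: 417327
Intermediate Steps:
y = -1567/4 (y = (¼)*(-1567) = -1567/4 ≈ -391.75)
v - 1064*y = 505 - 1064*(-1567/4) = 505 + 416822 = 417327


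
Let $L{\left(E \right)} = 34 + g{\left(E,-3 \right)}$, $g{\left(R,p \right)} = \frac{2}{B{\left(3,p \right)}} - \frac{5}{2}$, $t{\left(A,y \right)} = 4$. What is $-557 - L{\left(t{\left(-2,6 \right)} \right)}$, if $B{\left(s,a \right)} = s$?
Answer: $- \frac{3535}{6} \approx -589.17$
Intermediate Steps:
$g{\left(R,p \right)} = - \frac{11}{6}$ ($g{\left(R,p \right)} = \frac{2}{3} - \frac{5}{2} = - \frac{11}{6}$)
$L{\left(E \right)} = \frac{193}{6}$ ($L{\left(E \right)} = 34 - \frac{11}{6} = \frac{193}{6}$)
$-557 - L{\left(t{\left(-2,6 \right)} \right)} = -557 - \frac{193}{6} = - \frac{3535}{6}$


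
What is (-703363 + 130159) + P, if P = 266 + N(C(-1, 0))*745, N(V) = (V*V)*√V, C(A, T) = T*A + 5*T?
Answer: -572938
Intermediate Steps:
C(A, T) = 5*T + A*T (C(A, T) = A*T + 5*T = 5*T + A*T)
N(V) = V^(5/2) (N(V) = V²*√V = V^(5/2))
P = 266 (P = 266 + (0*(5 - 1))^(5/2)*745 = 266 + (0*4)^(5/2)*745 = 266 + 0^(5/2)*745 = 266 + 0*745 = 266 + 0 = 266)
(-703363 + 130159) + P = (-703363 + 130159) + 266 = -573204 + 266 = -572938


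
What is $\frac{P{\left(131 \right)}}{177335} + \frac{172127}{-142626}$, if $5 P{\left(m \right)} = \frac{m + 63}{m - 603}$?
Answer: $- \frac{18009250428911}{14922623208900} \approx -1.2068$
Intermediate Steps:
$P{\left(m \right)} = \frac{63 + m}{5 \left(-603 + m\right)}$ ($P{\left(m \right)} = \frac{\left(m + 63\right) \frac{1}{m - 603}}{5} = \frac{\left(63 + m\right) \frac{1}{-603 + m}}{5} = \frac{\frac{1}{-603 + m} \left(63 + m\right)}{5} = \frac{63 + m}{5 \left(-603 + m\right)}$)
$\frac{P{\left(131 \right)}}{177335} + \frac{172127}{-142626} = \frac{\frac{1}{5} \frac{1}{-603 + 131} \left(63 + 131\right)}{177335} + \frac{172127}{-142626} = \frac{1}{5} \frac{1}{-472} \cdot 194 \cdot \frac{1}{177335} + 172127 \left(- \frac{1}{142626}\right) = \frac{1}{5} \left(- \frac{1}{472}\right) 194 \cdot \frac{1}{177335} - \frac{172127}{142626} = \left(- \frac{97}{1180}\right) \frac{1}{177335} - \frac{172127}{142626} = - \frac{97}{209255300} - \frac{172127}{142626} = - \frac{18009250428911}{14922623208900}$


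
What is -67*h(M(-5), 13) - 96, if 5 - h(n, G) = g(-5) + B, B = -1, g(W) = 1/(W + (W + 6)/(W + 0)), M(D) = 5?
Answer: -13283/26 ≈ -510.88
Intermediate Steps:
g(W) = 1/(W + (6 + W)/W)
h(n, G) = 161/26 (h(n, G) = 5 - (-5/(6 - 5 + (-5)²) - 1) = 5 - (-5/(6 - 5 + 25) - 1) = 5 - (-5/26 - 1) = 5 - 1*(-31/26) = 5 + 31/26 = 161/26)
-67*h(M(-5), 13) - 96 = -67*161/26 - 96 = -10787/26 - 96 = -13283/26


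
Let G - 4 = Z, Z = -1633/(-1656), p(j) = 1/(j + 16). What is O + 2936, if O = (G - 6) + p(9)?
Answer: 5283047/1800 ≈ 2935.0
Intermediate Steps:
p(j) = 1/(16 + j)
Z = 71/72 (Z = -1633*(-1/1656) = 71/72 ≈ 0.98611)
G = 359/72 (G = 4 + 71/72 = 359/72 ≈ 4.9861)
O = -1753/1800 (O = (359/72 - 6) + 1/(16 + 9) = -73/72 + 1/25 = -1753/1800 ≈ -0.97389)
O + 2936 = -1753/1800 + 2936 = 5283047/1800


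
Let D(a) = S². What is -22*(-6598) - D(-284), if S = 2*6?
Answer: 145012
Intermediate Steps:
S = 12
D(a) = 144 (D(a) = 12² = 144)
-22*(-6598) - D(-284) = -22*(-6598) - 1*144 = 145156 - 144 = 145012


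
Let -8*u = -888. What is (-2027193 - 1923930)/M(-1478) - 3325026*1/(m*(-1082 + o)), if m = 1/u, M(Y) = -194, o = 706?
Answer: 18271683033/18236 ≈ 1.0020e+6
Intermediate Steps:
u = 111 (u = -1/8*(-888) = 111)
m = 1/111 ≈ 0.0090090
(-2027193 - 1923930)/M(-1478) - 3325026*1/(m*(-1082 + o)) = (-2027193 - 1923930)/(-194) - 3325026*111/(-1082 + 706) = -3951123*(-1/194) - 3325026/((-376*1/111)) = 3951123/194 - 3325026/(-376/111) = 3951123/194 - 3325026*(-111/376) = 3951123/194 + 184538943/188 = 18271683033/18236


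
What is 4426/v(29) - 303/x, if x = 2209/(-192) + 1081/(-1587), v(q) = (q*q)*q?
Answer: 32871837862/1312494035 ≈ 25.045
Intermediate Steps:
v(q) = q**3 (v(q) = q**2*q = q**3)
x = -53815/4416 (x = 2209*(-1/192) + 1081*(-1/1587) = -2209/192 - 47/69 = -53815/4416 ≈ -12.186)
4426/v(29) - 303/x = 4426/(29**3) - 303/(-53815/4416) = 4426/24389 - 303*(-4416/53815) = 4426*(1/24389) + 1338048/53815 = 4426/24389 + 1338048/53815 = 32871837862/1312494035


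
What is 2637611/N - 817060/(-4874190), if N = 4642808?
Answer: 1664966986457/2262992832552 ≈ 0.73574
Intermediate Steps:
2637611/N - 817060/(-4874190) = 2637611/4642808 - 817060/(-4874190) = 2637611*(1/4642808) - 817060*(-1/4874190) = 2637611/4642808 + 81706/487419 = 1664966986457/2262992832552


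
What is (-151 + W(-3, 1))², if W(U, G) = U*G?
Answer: 23716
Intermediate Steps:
W(U, G) = G*U
(-151 + W(-3, 1))² = (-151 + 1*(-3))² = (-151 - 3)² = (-154)² = 23716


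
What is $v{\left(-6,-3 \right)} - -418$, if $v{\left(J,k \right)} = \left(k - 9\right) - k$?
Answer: $409$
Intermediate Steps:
$v{\left(J,k \right)} = -9$ ($v{\left(J,k \right)} = \left(-9 + k\right) - k = -9$)
$v{\left(-6,-3 \right)} - -418 = -9 - -418 = -9 + 418 = 409$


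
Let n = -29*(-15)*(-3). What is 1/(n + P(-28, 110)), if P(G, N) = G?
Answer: -1/1333 ≈ -0.00075019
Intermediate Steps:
n = -1305 (n = 435*(-3) = -1305)
1/(n + P(-28, 110)) = 1/(-1305 - 28) = 1/(-1333) = -1/1333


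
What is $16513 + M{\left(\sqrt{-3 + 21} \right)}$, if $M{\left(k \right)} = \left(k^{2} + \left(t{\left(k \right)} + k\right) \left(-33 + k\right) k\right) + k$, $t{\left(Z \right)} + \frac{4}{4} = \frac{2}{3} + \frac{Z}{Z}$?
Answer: $15949 - 9 \sqrt{2} \approx 15936.0$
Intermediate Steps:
$t{\left(Z \right)} = \frac{2}{3}$ ($t{\left(Z \right)} = -1 + \left(\frac{2}{3} + \frac{Z}{Z}\right) = -1 + \left(2 \cdot \frac{1}{3} + 1\right) = -1 + \left(\frac{2}{3} + 1\right) = -1 + \frac{5}{3} = \frac{2}{3}$)
$M{\left(k \right)} = k + k^{2} + k \left(-33 + k\right) \left(\frac{2}{3} + k\right)$ ($M{\left(k \right)} = \left(k^{2} + \left(\frac{2}{3} + k\right) \left(-33 + k\right) k\right) + k = \left(k^{2} + \left(-33 + k\right) \left(\frac{2}{3} + k\right) k\right) + k = \left(k^{2} + k \left(-33 + k\right) \left(\frac{2}{3} + k\right)\right) + k = k + k^{2} + k \left(-33 + k\right) \left(\frac{2}{3} + k\right)$)
$16513 + M{\left(\sqrt{-3 + 21} \right)} = 16513 + \frac{\sqrt{-3 + 21} \left(-63 - 94 \sqrt{-3 + 21} + 3 \left(\sqrt{-3 + 21}\right)^{2}\right)}{3} = 16513 + \frac{\sqrt{18} \left(-63 - 94 \sqrt{18} + 3 \left(\sqrt{18}\right)^{2}\right)}{3} = 16513 + \frac{3 \sqrt{2} \left(-63 - 94 \cdot 3 \sqrt{2} + 3 \left(3 \sqrt{2}\right)^{2}\right)}{3} = 16513 + \frac{3 \sqrt{2} \left(-63 - 282 \sqrt{2} + 3 \cdot 18\right)}{3} = 16513 + \frac{3 \sqrt{2} \left(-63 - 282 \sqrt{2} + 54\right)}{3} = 16513 + \frac{3 \sqrt{2} \left(-9 - 282 \sqrt{2}\right)}{3} = 16513 + \sqrt{2} \left(-9 - 282 \sqrt{2}\right)$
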